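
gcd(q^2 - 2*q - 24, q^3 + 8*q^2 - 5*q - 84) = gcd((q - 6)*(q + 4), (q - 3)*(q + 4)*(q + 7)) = q + 4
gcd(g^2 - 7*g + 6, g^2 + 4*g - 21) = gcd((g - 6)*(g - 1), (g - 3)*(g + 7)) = 1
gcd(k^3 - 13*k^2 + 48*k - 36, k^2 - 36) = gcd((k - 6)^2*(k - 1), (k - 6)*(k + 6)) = k - 6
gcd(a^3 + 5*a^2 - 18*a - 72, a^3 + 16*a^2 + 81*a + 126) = a^2 + 9*a + 18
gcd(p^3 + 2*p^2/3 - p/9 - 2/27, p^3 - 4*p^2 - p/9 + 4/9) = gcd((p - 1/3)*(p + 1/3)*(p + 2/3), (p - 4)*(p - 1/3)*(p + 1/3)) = p^2 - 1/9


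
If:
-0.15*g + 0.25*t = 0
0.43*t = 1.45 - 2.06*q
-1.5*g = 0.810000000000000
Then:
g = -0.54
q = 0.77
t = -0.32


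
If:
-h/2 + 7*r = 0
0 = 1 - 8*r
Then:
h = 7/4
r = 1/8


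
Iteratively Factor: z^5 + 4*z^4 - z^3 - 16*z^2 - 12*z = (z + 1)*(z^4 + 3*z^3 - 4*z^2 - 12*z) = (z - 2)*(z + 1)*(z^3 + 5*z^2 + 6*z) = z*(z - 2)*(z + 1)*(z^2 + 5*z + 6) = z*(z - 2)*(z + 1)*(z + 3)*(z + 2)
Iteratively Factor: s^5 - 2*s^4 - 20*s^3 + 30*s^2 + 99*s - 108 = (s - 3)*(s^4 + s^3 - 17*s^2 - 21*s + 36) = (s - 3)*(s + 3)*(s^3 - 2*s^2 - 11*s + 12) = (s - 3)*(s - 1)*(s + 3)*(s^2 - s - 12) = (s - 4)*(s - 3)*(s - 1)*(s + 3)*(s + 3)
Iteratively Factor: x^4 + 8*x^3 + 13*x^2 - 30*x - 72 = (x + 3)*(x^3 + 5*x^2 - 2*x - 24) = (x + 3)^2*(x^2 + 2*x - 8) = (x - 2)*(x + 3)^2*(x + 4)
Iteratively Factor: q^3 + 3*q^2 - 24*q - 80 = (q + 4)*(q^2 - q - 20) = (q - 5)*(q + 4)*(q + 4)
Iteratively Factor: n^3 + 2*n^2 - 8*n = (n - 2)*(n^2 + 4*n) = (n - 2)*(n + 4)*(n)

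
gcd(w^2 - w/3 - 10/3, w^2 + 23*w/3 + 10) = w + 5/3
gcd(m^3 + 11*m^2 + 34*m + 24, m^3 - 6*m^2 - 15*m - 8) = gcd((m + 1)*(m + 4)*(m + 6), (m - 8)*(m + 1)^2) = m + 1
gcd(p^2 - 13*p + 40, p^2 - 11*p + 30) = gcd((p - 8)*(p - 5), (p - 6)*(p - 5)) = p - 5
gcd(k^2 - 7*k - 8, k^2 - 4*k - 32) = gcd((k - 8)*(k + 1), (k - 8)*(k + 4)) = k - 8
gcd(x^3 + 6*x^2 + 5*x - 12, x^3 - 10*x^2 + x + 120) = x + 3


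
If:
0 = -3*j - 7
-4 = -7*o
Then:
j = -7/3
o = 4/7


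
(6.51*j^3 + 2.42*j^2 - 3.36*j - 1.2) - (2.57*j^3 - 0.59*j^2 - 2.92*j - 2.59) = 3.94*j^3 + 3.01*j^2 - 0.44*j + 1.39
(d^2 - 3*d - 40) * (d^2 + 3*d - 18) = d^4 - 67*d^2 - 66*d + 720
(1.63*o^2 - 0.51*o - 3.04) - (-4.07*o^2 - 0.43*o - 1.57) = 5.7*o^2 - 0.08*o - 1.47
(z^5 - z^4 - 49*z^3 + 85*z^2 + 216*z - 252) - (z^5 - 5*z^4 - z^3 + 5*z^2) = 4*z^4 - 48*z^3 + 80*z^2 + 216*z - 252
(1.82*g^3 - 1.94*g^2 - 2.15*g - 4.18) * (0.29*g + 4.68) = 0.5278*g^4 + 7.955*g^3 - 9.7027*g^2 - 11.2742*g - 19.5624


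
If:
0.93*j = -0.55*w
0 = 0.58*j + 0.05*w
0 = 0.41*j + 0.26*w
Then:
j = 0.00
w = 0.00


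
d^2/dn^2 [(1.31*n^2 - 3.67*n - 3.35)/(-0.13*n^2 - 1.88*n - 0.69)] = (-2.77555756156289e-17*n^4 + 0.764374*n^3 + 1.044732*n^2 + 2.937246*n + 12.31066)/(0.002197*n^6 + 0.095316*n^5 + 1.413399*n^4 + 7.656488*n^3 + 7.501887*n^2 + 2.685204*n + 0.328509)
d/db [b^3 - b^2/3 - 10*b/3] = 3*b^2 - 2*b/3 - 10/3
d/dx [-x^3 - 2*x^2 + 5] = x*(-3*x - 4)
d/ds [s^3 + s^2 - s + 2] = 3*s^2 + 2*s - 1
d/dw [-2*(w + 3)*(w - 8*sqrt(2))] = -4*w - 6 + 16*sqrt(2)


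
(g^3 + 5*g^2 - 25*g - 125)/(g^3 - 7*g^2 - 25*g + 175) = (g + 5)/(g - 7)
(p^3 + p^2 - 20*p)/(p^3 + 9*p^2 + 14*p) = (p^2 + p - 20)/(p^2 + 9*p + 14)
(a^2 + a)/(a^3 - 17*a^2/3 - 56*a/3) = 3*(a + 1)/(3*a^2 - 17*a - 56)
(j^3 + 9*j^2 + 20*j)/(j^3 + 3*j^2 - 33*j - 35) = j*(j^2 + 9*j + 20)/(j^3 + 3*j^2 - 33*j - 35)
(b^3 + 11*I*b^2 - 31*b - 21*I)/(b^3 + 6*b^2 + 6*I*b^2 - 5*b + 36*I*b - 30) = (b^2 + 10*I*b - 21)/(b^2 + b*(6 + 5*I) + 30*I)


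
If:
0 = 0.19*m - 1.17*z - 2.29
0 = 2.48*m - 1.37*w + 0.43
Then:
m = 6.15789473684211*z + 12.0526315789474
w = 11.1471379177872*z + 22.131771033423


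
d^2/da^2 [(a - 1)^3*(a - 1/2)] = 3*(a - 1)*(4*a - 3)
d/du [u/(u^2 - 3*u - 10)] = (u^2 - u*(2*u - 3) - 3*u - 10)/(-u^2 + 3*u + 10)^2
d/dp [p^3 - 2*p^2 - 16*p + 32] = 3*p^2 - 4*p - 16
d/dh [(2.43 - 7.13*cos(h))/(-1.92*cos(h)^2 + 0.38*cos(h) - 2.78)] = (13.6896*cos(h)^2 - 9.3312*cos(h) - 18.898)*sin(h)/(3.6864*cos(h)^4 - 1.4592*cos(h)^3 + 10.8196*cos(h)^2 - 2.1128*cos(h) + 7.7284)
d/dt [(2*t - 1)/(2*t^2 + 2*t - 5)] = 4*(-t^2 + t - 2)/(4*t^4 + 8*t^3 - 16*t^2 - 20*t + 25)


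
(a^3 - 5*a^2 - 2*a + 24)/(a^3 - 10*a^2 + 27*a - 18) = (a^2 - 2*a - 8)/(a^2 - 7*a + 6)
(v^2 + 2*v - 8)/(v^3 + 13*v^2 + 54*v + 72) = (v - 2)/(v^2 + 9*v + 18)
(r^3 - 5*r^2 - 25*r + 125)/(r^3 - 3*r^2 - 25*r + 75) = (r - 5)/(r - 3)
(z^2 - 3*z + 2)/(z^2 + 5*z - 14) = (z - 1)/(z + 7)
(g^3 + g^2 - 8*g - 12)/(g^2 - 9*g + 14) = (g^3 + g^2 - 8*g - 12)/(g^2 - 9*g + 14)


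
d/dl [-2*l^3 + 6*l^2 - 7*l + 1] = -6*l^2 + 12*l - 7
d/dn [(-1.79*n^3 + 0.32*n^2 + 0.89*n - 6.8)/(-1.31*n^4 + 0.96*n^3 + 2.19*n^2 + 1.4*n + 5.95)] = (-2.3449*n^6 + 0.8384*n^5 - 0.7296*n^4 - 42.3528*n^3 - 13.8686*n^2 + 33.592*n + 14.8155)/(1.7161*n^8 - 2.5152*n^7 - 4.8162*n^6 + 0.5368*n^5 - 8.1049*n^4 + 17.556*n^3 + 28.021*n^2 + 16.66*n + 35.4025)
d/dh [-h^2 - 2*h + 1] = -2*h - 2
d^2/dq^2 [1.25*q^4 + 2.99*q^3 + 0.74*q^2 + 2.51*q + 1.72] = 15.0*q^2 + 17.94*q + 1.48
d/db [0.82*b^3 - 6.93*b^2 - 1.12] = b*(2.46*b - 13.86)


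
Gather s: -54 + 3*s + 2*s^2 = 2*s^2 + 3*s - 54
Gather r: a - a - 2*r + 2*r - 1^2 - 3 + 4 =0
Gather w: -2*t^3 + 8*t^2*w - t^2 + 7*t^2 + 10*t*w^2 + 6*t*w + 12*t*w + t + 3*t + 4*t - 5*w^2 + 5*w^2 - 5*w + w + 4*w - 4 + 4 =-2*t^3 + 6*t^2 + 10*t*w^2 + 8*t + w*(8*t^2 + 18*t)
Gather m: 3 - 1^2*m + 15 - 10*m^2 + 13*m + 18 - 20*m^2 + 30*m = -30*m^2 + 42*m + 36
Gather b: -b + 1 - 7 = -b - 6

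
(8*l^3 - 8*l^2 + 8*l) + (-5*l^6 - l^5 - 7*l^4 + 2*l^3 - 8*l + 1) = -5*l^6 - l^5 - 7*l^4 + 10*l^3 - 8*l^2 + 1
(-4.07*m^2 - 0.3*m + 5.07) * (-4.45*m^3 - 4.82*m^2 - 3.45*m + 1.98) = 18.1115*m^5 + 20.9524*m^4 - 7.074*m^3 - 31.461*m^2 - 18.0855*m + 10.0386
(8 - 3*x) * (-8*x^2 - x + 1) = 24*x^3 - 61*x^2 - 11*x + 8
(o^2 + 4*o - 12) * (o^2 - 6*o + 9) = o^4 - 2*o^3 - 27*o^2 + 108*o - 108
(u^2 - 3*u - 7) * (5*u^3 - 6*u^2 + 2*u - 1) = 5*u^5 - 21*u^4 - 15*u^3 + 35*u^2 - 11*u + 7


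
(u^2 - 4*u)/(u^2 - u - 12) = u/(u + 3)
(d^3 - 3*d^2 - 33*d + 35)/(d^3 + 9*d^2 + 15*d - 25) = (d - 7)/(d + 5)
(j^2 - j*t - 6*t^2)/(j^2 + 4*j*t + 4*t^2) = (j - 3*t)/(j + 2*t)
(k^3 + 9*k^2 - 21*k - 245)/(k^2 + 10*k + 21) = (k^2 + 2*k - 35)/(k + 3)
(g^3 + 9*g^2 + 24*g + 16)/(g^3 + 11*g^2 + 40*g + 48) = (g + 1)/(g + 3)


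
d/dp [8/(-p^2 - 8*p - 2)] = 16*(p + 4)/(p^2 + 8*p + 2)^2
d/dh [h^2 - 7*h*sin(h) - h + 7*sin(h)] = -7*h*cos(h) + 2*h + 7*sqrt(2)*cos(h + pi/4) - 1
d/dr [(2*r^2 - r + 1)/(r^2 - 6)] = (r^2 - 26*r + 6)/(r^4 - 12*r^2 + 36)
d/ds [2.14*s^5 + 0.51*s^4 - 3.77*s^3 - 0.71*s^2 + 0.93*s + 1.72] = 10.7*s^4 + 2.04*s^3 - 11.31*s^2 - 1.42*s + 0.93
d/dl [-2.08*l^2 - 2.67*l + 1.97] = -4.16*l - 2.67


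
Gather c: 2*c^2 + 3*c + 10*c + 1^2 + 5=2*c^2 + 13*c + 6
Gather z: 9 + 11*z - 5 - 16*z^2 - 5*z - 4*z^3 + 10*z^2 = -4*z^3 - 6*z^2 + 6*z + 4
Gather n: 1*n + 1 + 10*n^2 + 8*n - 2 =10*n^2 + 9*n - 1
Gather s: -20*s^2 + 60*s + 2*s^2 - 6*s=-18*s^2 + 54*s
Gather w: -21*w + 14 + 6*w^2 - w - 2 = 6*w^2 - 22*w + 12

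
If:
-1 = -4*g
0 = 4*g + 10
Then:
No Solution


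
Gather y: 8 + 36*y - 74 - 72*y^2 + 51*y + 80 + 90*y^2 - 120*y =18*y^2 - 33*y + 14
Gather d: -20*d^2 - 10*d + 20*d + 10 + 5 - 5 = -20*d^2 + 10*d + 10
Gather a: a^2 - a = a^2 - a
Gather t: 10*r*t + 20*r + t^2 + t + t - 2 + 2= 20*r + t^2 + t*(10*r + 2)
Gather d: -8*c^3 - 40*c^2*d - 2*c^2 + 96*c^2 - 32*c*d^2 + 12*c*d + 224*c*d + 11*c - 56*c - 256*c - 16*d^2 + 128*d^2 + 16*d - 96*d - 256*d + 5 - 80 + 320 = -8*c^3 + 94*c^2 - 301*c + d^2*(112 - 32*c) + d*(-40*c^2 + 236*c - 336) + 245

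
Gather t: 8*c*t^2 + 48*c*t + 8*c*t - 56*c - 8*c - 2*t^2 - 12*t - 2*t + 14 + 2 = -64*c + t^2*(8*c - 2) + t*(56*c - 14) + 16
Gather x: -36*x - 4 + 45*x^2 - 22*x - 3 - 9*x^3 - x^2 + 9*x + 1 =-9*x^3 + 44*x^2 - 49*x - 6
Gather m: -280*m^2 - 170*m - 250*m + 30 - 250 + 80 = -280*m^2 - 420*m - 140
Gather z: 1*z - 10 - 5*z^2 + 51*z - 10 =-5*z^2 + 52*z - 20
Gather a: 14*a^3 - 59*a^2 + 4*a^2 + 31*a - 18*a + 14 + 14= 14*a^3 - 55*a^2 + 13*a + 28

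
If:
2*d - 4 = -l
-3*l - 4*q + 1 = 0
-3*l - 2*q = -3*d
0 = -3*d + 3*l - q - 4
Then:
No Solution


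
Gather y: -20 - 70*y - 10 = -70*y - 30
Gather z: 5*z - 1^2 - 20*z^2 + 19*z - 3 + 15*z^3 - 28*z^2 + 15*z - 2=15*z^3 - 48*z^2 + 39*z - 6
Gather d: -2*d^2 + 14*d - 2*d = -2*d^2 + 12*d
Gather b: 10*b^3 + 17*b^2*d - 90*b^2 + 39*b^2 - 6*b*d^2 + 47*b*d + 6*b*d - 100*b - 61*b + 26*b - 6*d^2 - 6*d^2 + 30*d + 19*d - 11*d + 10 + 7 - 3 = 10*b^3 + b^2*(17*d - 51) + b*(-6*d^2 + 53*d - 135) - 12*d^2 + 38*d + 14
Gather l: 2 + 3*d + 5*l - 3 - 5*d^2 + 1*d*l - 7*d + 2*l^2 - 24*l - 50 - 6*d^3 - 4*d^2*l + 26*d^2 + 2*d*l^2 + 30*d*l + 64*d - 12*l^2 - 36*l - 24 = -6*d^3 + 21*d^2 + 60*d + l^2*(2*d - 10) + l*(-4*d^2 + 31*d - 55) - 75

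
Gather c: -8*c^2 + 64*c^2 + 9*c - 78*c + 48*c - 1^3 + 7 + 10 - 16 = 56*c^2 - 21*c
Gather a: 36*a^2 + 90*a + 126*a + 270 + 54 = 36*a^2 + 216*a + 324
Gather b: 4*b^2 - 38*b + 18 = 4*b^2 - 38*b + 18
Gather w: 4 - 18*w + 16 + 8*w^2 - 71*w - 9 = 8*w^2 - 89*w + 11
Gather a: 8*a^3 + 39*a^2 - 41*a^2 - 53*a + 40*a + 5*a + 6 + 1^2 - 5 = 8*a^3 - 2*a^2 - 8*a + 2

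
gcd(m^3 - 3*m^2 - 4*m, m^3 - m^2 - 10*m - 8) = m^2 - 3*m - 4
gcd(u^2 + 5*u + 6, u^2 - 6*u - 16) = u + 2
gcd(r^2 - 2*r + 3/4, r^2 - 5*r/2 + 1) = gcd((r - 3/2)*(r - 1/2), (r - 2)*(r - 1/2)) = r - 1/2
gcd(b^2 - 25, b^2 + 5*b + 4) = 1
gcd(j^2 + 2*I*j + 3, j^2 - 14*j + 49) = 1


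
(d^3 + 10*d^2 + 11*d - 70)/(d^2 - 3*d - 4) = (-d^3 - 10*d^2 - 11*d + 70)/(-d^2 + 3*d + 4)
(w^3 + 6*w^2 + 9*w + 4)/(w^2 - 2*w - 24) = (w^2 + 2*w + 1)/(w - 6)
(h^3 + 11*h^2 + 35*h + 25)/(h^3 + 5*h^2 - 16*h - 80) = (h^2 + 6*h + 5)/(h^2 - 16)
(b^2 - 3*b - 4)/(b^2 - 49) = (b^2 - 3*b - 4)/(b^2 - 49)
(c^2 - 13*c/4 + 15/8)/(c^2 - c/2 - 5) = (c - 3/4)/(c + 2)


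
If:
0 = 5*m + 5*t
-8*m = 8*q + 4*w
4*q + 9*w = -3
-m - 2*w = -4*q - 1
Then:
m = 19/51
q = -9/34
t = -19/51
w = -11/51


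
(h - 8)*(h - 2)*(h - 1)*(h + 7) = h^4 - 4*h^3 - 51*h^2 + 166*h - 112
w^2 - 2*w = w*(w - 2)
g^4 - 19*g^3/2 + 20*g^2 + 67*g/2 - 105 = (g - 5)*(g - 7/2)*(g - 3)*(g + 2)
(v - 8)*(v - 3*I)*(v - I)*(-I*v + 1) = -I*v^4 - 3*v^3 + 8*I*v^3 + 24*v^2 - I*v^2 - 3*v + 8*I*v + 24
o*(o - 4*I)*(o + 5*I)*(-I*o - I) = -I*o^4 + o^3 - I*o^3 + o^2 - 20*I*o^2 - 20*I*o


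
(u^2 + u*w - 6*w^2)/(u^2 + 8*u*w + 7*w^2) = (u^2 + u*w - 6*w^2)/(u^2 + 8*u*w + 7*w^2)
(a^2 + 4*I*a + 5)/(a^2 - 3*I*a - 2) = (a + 5*I)/(a - 2*I)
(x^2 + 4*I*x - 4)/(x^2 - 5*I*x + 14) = (x + 2*I)/(x - 7*I)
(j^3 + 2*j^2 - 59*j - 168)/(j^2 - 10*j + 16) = (j^2 + 10*j + 21)/(j - 2)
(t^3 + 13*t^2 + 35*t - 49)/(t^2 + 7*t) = t + 6 - 7/t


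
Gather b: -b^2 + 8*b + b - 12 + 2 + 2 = -b^2 + 9*b - 8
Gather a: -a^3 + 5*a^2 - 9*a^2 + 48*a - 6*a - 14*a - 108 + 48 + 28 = -a^3 - 4*a^2 + 28*a - 32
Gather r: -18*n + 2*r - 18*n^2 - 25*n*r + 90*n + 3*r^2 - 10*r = -18*n^2 + 72*n + 3*r^2 + r*(-25*n - 8)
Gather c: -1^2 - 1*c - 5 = -c - 6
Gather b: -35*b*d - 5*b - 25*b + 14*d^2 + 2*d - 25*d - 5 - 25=b*(-35*d - 30) + 14*d^2 - 23*d - 30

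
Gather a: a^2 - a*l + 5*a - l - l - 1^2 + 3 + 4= a^2 + a*(5 - l) - 2*l + 6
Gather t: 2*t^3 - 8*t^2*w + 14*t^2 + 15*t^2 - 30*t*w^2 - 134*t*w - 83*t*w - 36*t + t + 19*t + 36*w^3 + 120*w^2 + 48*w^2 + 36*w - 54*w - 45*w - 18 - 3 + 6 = 2*t^3 + t^2*(29 - 8*w) + t*(-30*w^2 - 217*w - 16) + 36*w^3 + 168*w^2 - 63*w - 15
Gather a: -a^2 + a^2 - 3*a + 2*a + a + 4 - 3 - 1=0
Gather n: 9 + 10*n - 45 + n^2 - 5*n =n^2 + 5*n - 36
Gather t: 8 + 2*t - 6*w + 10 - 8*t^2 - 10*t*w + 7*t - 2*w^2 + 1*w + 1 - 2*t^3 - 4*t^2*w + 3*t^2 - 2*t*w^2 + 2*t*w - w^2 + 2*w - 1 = -2*t^3 + t^2*(-4*w - 5) + t*(-2*w^2 - 8*w + 9) - 3*w^2 - 3*w + 18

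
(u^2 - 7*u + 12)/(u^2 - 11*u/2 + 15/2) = 2*(u - 4)/(2*u - 5)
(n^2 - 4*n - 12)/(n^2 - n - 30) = (n + 2)/(n + 5)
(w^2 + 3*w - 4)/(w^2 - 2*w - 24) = (w - 1)/(w - 6)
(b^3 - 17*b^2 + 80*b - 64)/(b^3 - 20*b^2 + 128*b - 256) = (b - 1)/(b - 4)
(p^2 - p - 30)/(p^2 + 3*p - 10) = (p - 6)/(p - 2)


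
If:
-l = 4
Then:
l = -4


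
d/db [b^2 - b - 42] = 2*b - 1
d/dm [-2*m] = -2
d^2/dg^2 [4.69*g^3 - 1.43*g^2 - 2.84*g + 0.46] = 28.14*g - 2.86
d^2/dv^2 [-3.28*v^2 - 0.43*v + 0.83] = -6.56000000000000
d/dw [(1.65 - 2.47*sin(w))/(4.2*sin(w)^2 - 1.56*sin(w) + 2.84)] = (10.374*sin(w)^2 - 13.86*sin(w) - 4.4408)*cos(w)/(17.64*sin(w)^4 - 13.104*sin(w)^3 + 26.2896*sin(w)^2 - 8.8608*sin(w) + 8.0656)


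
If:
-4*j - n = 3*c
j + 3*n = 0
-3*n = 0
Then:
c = 0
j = 0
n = 0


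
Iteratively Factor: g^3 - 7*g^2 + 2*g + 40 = (g + 2)*(g^2 - 9*g + 20) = (g - 4)*(g + 2)*(g - 5)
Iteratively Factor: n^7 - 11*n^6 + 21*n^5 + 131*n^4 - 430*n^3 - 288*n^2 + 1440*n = (n)*(n^6 - 11*n^5 + 21*n^4 + 131*n^3 - 430*n^2 - 288*n + 1440) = n*(n - 3)*(n^5 - 8*n^4 - 3*n^3 + 122*n^2 - 64*n - 480) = n*(n - 4)*(n - 3)*(n^4 - 4*n^3 - 19*n^2 + 46*n + 120) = n*(n - 4)^2*(n - 3)*(n^3 - 19*n - 30) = n*(n - 5)*(n - 4)^2*(n - 3)*(n^2 + 5*n + 6) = n*(n - 5)*(n - 4)^2*(n - 3)*(n + 2)*(n + 3)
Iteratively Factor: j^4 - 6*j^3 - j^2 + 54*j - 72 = (j - 3)*(j^3 - 3*j^2 - 10*j + 24) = (j - 3)*(j - 2)*(j^2 - j - 12) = (j - 3)*(j - 2)*(j + 3)*(j - 4)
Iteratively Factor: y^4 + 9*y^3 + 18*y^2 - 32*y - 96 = (y - 2)*(y^3 + 11*y^2 + 40*y + 48) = (y - 2)*(y + 4)*(y^2 + 7*y + 12) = (y - 2)*(y + 3)*(y + 4)*(y + 4)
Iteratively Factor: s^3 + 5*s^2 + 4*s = (s + 1)*(s^2 + 4*s) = s*(s + 1)*(s + 4)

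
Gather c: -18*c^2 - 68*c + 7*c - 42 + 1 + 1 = -18*c^2 - 61*c - 40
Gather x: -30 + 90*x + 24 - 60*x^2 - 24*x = -60*x^2 + 66*x - 6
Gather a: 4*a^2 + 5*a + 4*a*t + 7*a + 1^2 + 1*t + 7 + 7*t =4*a^2 + a*(4*t + 12) + 8*t + 8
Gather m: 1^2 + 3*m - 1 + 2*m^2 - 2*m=2*m^2 + m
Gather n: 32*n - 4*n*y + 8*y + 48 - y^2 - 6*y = n*(32 - 4*y) - y^2 + 2*y + 48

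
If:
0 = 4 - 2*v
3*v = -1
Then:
No Solution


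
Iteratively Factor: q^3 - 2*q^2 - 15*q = (q + 3)*(q^2 - 5*q) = (q - 5)*(q + 3)*(q)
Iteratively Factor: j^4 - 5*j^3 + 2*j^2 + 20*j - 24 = (j - 2)*(j^3 - 3*j^2 - 4*j + 12) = (j - 2)^2*(j^2 - j - 6) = (j - 3)*(j - 2)^2*(j + 2)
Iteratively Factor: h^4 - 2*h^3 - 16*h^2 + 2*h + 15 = (h - 5)*(h^3 + 3*h^2 - h - 3) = (h - 5)*(h - 1)*(h^2 + 4*h + 3) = (h - 5)*(h - 1)*(h + 1)*(h + 3)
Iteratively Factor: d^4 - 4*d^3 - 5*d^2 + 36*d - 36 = (d + 3)*(d^3 - 7*d^2 + 16*d - 12) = (d - 2)*(d + 3)*(d^2 - 5*d + 6) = (d - 2)^2*(d + 3)*(d - 3)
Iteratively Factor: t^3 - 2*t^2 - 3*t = (t + 1)*(t^2 - 3*t) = t*(t + 1)*(t - 3)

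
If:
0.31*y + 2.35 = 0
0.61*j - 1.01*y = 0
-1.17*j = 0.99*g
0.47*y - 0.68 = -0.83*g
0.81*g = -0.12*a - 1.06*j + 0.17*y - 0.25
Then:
No Solution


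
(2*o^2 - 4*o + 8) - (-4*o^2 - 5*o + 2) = 6*o^2 + o + 6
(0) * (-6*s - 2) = 0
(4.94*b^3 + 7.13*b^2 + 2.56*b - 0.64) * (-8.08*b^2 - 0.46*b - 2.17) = -39.9152*b^5 - 59.8828*b^4 - 34.6844*b^3 - 11.4785*b^2 - 5.2608*b + 1.3888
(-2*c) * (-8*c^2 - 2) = 16*c^3 + 4*c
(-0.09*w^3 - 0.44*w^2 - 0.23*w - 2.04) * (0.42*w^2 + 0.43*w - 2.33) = -0.0378*w^5 - 0.2235*w^4 - 0.0761*w^3 + 0.0695000000000001*w^2 - 0.3413*w + 4.7532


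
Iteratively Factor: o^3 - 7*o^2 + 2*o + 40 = (o - 4)*(o^2 - 3*o - 10) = (o - 4)*(o + 2)*(o - 5)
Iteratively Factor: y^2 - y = (y - 1)*(y)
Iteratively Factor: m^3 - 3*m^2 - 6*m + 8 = (m - 1)*(m^2 - 2*m - 8) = (m - 4)*(m - 1)*(m + 2)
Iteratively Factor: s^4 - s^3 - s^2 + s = (s)*(s^3 - s^2 - s + 1) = s*(s + 1)*(s^2 - 2*s + 1) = s*(s - 1)*(s + 1)*(s - 1)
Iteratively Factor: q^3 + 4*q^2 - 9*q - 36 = (q + 4)*(q^2 - 9) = (q + 3)*(q + 4)*(q - 3)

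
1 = 1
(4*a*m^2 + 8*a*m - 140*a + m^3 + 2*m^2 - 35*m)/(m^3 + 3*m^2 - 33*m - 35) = (4*a + m)/(m + 1)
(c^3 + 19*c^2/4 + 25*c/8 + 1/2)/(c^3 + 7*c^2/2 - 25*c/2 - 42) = (8*c^2 + 6*c + 1)/(4*(2*c^2 - c - 21))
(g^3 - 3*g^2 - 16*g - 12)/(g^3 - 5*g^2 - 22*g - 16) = (g - 6)/(g - 8)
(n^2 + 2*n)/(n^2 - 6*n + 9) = n*(n + 2)/(n^2 - 6*n + 9)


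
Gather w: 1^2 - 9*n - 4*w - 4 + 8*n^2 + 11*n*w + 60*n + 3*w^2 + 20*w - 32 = 8*n^2 + 51*n + 3*w^2 + w*(11*n + 16) - 35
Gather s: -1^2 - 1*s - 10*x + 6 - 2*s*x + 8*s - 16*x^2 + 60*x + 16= s*(7 - 2*x) - 16*x^2 + 50*x + 21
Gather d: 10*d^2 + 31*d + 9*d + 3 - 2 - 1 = 10*d^2 + 40*d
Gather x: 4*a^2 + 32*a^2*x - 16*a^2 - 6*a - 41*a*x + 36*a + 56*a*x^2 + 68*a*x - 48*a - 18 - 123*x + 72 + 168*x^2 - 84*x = -12*a^2 - 18*a + x^2*(56*a + 168) + x*(32*a^2 + 27*a - 207) + 54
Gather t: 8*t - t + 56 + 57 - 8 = 7*t + 105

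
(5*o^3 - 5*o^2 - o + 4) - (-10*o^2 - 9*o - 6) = 5*o^3 + 5*o^2 + 8*o + 10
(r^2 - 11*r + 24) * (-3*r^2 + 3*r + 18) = -3*r^4 + 36*r^3 - 87*r^2 - 126*r + 432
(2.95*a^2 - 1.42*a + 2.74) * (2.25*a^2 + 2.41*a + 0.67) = 6.6375*a^4 + 3.9145*a^3 + 4.7193*a^2 + 5.652*a + 1.8358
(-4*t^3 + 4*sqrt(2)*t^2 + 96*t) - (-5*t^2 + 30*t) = -4*t^3 + 5*t^2 + 4*sqrt(2)*t^2 + 66*t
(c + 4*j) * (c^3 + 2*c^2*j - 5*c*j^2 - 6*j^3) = c^4 + 6*c^3*j + 3*c^2*j^2 - 26*c*j^3 - 24*j^4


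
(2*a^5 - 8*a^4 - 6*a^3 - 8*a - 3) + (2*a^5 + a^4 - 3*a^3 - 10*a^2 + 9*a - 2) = 4*a^5 - 7*a^4 - 9*a^3 - 10*a^2 + a - 5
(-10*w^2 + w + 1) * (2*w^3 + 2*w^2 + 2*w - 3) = -20*w^5 - 18*w^4 - 16*w^3 + 34*w^2 - w - 3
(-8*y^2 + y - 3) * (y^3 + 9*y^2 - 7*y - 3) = -8*y^5 - 71*y^4 + 62*y^3 - 10*y^2 + 18*y + 9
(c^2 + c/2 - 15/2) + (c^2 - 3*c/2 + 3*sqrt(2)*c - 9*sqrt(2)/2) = 2*c^2 - c + 3*sqrt(2)*c - 15/2 - 9*sqrt(2)/2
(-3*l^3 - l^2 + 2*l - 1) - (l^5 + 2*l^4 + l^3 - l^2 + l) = -l^5 - 2*l^4 - 4*l^3 + l - 1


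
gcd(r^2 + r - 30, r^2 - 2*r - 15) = r - 5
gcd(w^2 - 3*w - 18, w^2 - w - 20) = 1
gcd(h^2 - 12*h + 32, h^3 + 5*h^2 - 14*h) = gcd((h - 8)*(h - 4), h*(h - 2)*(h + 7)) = 1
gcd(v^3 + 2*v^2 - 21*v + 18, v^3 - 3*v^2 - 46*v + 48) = v^2 + 5*v - 6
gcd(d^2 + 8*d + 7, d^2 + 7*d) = d + 7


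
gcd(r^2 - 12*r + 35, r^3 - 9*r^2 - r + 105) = r^2 - 12*r + 35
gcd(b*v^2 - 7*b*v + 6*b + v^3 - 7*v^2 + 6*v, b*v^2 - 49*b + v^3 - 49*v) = b + v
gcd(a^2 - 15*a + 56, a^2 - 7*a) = a - 7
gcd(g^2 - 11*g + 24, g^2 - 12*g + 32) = g - 8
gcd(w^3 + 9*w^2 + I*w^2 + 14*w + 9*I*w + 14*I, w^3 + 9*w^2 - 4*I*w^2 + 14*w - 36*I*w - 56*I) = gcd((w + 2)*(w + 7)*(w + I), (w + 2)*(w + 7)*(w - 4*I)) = w^2 + 9*w + 14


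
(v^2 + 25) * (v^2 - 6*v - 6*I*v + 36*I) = v^4 - 6*v^3 - 6*I*v^3 + 25*v^2 + 36*I*v^2 - 150*v - 150*I*v + 900*I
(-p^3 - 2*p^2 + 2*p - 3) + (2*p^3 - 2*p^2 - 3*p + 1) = p^3 - 4*p^2 - p - 2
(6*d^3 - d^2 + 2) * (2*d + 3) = 12*d^4 + 16*d^3 - 3*d^2 + 4*d + 6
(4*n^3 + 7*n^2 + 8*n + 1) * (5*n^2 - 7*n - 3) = 20*n^5 + 7*n^4 - 21*n^3 - 72*n^2 - 31*n - 3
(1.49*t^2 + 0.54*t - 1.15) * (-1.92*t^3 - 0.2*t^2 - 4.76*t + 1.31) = -2.8608*t^5 - 1.3348*t^4 - 4.9924*t^3 - 0.3885*t^2 + 6.1814*t - 1.5065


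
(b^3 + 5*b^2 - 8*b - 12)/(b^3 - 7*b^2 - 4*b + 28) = (b^2 + 7*b + 6)/(b^2 - 5*b - 14)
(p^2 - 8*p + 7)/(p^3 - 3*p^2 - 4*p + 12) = (p^2 - 8*p + 7)/(p^3 - 3*p^2 - 4*p + 12)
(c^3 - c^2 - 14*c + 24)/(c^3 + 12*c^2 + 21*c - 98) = (c^2 + c - 12)/(c^2 + 14*c + 49)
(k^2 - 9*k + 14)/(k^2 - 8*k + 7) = (k - 2)/(k - 1)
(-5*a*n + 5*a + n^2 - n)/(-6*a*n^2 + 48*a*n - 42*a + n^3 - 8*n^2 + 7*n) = (5*a - n)/(6*a*n - 42*a - n^2 + 7*n)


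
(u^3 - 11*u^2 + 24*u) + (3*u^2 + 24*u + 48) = u^3 - 8*u^2 + 48*u + 48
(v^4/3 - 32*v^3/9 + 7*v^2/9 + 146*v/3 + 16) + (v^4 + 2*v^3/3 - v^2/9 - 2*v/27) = 4*v^4/3 - 26*v^3/9 + 2*v^2/3 + 1312*v/27 + 16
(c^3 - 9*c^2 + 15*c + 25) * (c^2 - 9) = c^5 - 9*c^4 + 6*c^3 + 106*c^2 - 135*c - 225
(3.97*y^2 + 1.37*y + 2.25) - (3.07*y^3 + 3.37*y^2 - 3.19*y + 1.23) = -3.07*y^3 + 0.6*y^2 + 4.56*y + 1.02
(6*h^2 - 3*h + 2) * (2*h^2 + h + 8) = 12*h^4 + 49*h^2 - 22*h + 16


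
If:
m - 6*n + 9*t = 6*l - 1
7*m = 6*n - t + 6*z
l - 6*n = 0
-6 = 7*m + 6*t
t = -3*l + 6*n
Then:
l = 1/163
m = -138/163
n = 1/978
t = -2/163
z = -323/326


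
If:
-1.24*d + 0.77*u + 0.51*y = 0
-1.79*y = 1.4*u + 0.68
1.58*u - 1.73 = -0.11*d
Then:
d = 0.17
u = 1.08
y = -1.23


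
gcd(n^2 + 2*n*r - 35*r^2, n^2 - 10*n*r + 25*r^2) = -n + 5*r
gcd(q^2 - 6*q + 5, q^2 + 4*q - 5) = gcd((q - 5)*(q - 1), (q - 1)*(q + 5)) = q - 1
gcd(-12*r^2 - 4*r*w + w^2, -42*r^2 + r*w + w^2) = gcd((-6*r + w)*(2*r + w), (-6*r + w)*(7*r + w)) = 6*r - w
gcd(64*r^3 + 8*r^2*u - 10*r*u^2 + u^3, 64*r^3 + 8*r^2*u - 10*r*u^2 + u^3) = 64*r^3 + 8*r^2*u - 10*r*u^2 + u^3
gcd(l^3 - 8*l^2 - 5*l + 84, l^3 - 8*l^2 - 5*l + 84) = l^3 - 8*l^2 - 5*l + 84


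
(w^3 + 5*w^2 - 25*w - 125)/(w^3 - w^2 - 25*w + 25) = (w + 5)/(w - 1)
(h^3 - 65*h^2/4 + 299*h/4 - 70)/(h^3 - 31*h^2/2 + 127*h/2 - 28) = (4*h - 5)/(2*(2*h - 1))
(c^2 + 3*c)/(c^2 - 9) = c/(c - 3)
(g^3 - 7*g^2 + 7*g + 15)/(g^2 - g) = (g^3 - 7*g^2 + 7*g + 15)/(g*(g - 1))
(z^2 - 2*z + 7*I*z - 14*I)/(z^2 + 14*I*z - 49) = (z - 2)/(z + 7*I)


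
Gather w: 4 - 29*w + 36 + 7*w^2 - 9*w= 7*w^2 - 38*w + 40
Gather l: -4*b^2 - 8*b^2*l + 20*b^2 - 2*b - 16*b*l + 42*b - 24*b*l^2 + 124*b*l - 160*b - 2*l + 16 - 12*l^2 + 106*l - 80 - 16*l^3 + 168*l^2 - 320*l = 16*b^2 - 120*b - 16*l^3 + l^2*(156 - 24*b) + l*(-8*b^2 + 108*b - 216) - 64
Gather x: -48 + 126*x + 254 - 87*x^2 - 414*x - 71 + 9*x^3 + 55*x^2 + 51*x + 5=9*x^3 - 32*x^2 - 237*x + 140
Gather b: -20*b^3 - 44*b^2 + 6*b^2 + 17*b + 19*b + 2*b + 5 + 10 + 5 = -20*b^3 - 38*b^2 + 38*b + 20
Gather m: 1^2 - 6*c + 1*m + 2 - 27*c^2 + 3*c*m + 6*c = -27*c^2 + m*(3*c + 1) + 3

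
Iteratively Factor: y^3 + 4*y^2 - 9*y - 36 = (y + 4)*(y^2 - 9) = (y - 3)*(y + 4)*(y + 3)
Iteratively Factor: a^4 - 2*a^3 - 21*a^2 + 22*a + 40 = (a - 5)*(a^3 + 3*a^2 - 6*a - 8) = (a - 5)*(a - 2)*(a^2 + 5*a + 4) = (a - 5)*(a - 2)*(a + 4)*(a + 1)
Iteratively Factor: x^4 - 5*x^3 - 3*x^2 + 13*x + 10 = (x + 1)*(x^3 - 6*x^2 + 3*x + 10) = (x - 5)*(x + 1)*(x^2 - x - 2) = (x - 5)*(x - 2)*(x + 1)*(x + 1)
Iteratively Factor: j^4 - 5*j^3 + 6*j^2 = (j)*(j^3 - 5*j^2 + 6*j) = j^2*(j^2 - 5*j + 6) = j^2*(j - 2)*(j - 3)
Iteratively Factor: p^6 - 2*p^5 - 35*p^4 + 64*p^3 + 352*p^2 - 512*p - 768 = (p - 4)*(p^5 + 2*p^4 - 27*p^3 - 44*p^2 + 176*p + 192) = (p - 4)*(p + 1)*(p^4 + p^3 - 28*p^2 - 16*p + 192) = (p - 4)*(p + 1)*(p + 4)*(p^3 - 3*p^2 - 16*p + 48) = (p - 4)*(p - 3)*(p + 1)*(p + 4)*(p^2 - 16) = (p - 4)*(p - 3)*(p + 1)*(p + 4)^2*(p - 4)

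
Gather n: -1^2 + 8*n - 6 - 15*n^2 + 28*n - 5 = -15*n^2 + 36*n - 12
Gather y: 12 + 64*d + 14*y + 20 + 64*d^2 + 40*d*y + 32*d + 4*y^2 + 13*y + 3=64*d^2 + 96*d + 4*y^2 + y*(40*d + 27) + 35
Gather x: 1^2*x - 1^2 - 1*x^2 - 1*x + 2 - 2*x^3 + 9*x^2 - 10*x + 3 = -2*x^3 + 8*x^2 - 10*x + 4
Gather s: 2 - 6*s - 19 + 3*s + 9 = -3*s - 8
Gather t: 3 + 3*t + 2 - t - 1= 2*t + 4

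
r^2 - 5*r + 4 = (r - 4)*(r - 1)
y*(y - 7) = y^2 - 7*y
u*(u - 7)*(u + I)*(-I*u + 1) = -I*u^4 + 2*u^3 + 7*I*u^3 - 14*u^2 + I*u^2 - 7*I*u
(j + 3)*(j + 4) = j^2 + 7*j + 12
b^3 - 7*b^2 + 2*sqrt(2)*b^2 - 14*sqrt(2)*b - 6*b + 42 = (b - 7)*(b - sqrt(2))*(b + 3*sqrt(2))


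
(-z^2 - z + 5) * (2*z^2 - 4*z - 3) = -2*z^4 + 2*z^3 + 17*z^2 - 17*z - 15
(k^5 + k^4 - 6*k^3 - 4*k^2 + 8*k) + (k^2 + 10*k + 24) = k^5 + k^4 - 6*k^3 - 3*k^2 + 18*k + 24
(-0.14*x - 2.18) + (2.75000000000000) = 0.57 - 0.14*x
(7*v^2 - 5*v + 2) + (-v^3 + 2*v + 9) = -v^3 + 7*v^2 - 3*v + 11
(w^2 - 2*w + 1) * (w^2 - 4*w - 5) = w^4 - 6*w^3 + 4*w^2 + 6*w - 5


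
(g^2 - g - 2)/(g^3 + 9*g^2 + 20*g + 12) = (g - 2)/(g^2 + 8*g + 12)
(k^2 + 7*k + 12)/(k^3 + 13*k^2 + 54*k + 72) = 1/(k + 6)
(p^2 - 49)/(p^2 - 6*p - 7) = (p + 7)/(p + 1)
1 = 1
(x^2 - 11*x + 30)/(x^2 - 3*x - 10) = (x - 6)/(x + 2)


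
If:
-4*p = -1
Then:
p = 1/4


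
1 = 1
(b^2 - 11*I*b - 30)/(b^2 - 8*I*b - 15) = (b - 6*I)/(b - 3*I)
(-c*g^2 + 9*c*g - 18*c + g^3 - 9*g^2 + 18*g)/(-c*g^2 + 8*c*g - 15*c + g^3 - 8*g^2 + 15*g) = (g - 6)/(g - 5)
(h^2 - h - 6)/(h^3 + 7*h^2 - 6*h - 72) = (h + 2)/(h^2 + 10*h + 24)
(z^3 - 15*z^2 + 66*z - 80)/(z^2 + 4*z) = (z^3 - 15*z^2 + 66*z - 80)/(z*(z + 4))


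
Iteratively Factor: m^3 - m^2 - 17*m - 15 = (m + 3)*(m^2 - 4*m - 5) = (m + 1)*(m + 3)*(m - 5)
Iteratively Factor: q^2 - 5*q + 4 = (q - 4)*(q - 1)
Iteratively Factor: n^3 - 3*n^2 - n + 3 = (n - 1)*(n^2 - 2*n - 3) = (n - 1)*(n + 1)*(n - 3)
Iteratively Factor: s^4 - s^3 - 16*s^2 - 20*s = (s + 2)*(s^3 - 3*s^2 - 10*s) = (s - 5)*(s + 2)*(s^2 + 2*s) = s*(s - 5)*(s + 2)*(s + 2)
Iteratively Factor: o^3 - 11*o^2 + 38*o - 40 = (o - 4)*(o^2 - 7*o + 10) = (o - 5)*(o - 4)*(o - 2)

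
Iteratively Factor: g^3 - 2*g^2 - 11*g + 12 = (g + 3)*(g^2 - 5*g + 4) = (g - 4)*(g + 3)*(g - 1)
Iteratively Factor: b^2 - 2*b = (b - 2)*(b)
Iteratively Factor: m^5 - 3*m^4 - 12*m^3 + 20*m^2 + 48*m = (m + 2)*(m^4 - 5*m^3 - 2*m^2 + 24*m) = (m - 4)*(m + 2)*(m^3 - m^2 - 6*m) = (m - 4)*(m - 3)*(m + 2)*(m^2 + 2*m) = m*(m - 4)*(m - 3)*(m + 2)*(m + 2)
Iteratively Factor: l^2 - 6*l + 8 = (l - 2)*(l - 4)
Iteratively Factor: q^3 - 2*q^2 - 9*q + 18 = (q - 3)*(q^2 + q - 6) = (q - 3)*(q + 3)*(q - 2)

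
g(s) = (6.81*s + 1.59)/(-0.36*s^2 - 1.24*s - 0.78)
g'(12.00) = 0.08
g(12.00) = -1.23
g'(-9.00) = 0.52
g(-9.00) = 3.18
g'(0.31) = -1.91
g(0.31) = -3.09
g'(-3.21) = 70.41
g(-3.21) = 39.82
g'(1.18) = 0.19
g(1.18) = -3.51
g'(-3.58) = 26.31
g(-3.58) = 23.87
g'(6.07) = 0.20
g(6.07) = -1.99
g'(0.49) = -1.01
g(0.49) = -3.34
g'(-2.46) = 1029.42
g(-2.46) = -165.13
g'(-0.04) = -6.33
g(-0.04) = -1.80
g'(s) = (0.72*s + 1.24)*(6.81*s + 1.59)/(-0.36*s^2 - 1.24*s - 0.78)^2 + 6.81/(-0.36*s^2 - 1.24*s - 0.78) = (2.4516*s^2 + 1.1448*s - 3.3402)/(0.1296*s^4 + 0.8928*s^3 + 2.0992*s^2 + 1.9344*s + 0.6084)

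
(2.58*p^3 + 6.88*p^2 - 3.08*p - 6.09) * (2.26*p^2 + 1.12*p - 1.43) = 5.8308*p^5 + 18.4384*p^4 - 2.9446*p^3 - 27.0514*p^2 - 2.4164*p + 8.7087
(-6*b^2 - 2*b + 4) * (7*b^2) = -42*b^4 - 14*b^3 + 28*b^2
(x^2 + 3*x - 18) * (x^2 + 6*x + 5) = x^4 + 9*x^3 + 5*x^2 - 93*x - 90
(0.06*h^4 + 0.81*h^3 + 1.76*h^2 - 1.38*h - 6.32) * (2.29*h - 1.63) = 0.1374*h^5 + 1.7571*h^4 + 2.7101*h^3 - 6.029*h^2 - 12.2234*h + 10.3016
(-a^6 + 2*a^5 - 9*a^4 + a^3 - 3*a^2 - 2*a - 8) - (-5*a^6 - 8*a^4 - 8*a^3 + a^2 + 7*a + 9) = 4*a^6 + 2*a^5 - a^4 + 9*a^3 - 4*a^2 - 9*a - 17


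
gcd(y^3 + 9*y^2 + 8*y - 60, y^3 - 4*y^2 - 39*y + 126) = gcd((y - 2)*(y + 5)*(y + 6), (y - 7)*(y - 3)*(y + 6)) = y + 6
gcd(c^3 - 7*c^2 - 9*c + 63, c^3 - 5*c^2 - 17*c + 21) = c^2 - 4*c - 21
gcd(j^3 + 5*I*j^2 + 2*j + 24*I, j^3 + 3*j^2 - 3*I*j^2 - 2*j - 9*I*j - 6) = j - 2*I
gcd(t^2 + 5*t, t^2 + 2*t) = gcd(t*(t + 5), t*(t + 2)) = t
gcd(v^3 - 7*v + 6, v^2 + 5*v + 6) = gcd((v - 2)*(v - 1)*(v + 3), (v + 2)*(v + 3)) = v + 3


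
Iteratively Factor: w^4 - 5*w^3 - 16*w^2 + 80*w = (w + 4)*(w^3 - 9*w^2 + 20*w) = w*(w + 4)*(w^2 - 9*w + 20) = w*(w - 5)*(w + 4)*(w - 4)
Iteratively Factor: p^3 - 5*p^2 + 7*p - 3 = (p - 1)*(p^2 - 4*p + 3) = (p - 1)^2*(p - 3)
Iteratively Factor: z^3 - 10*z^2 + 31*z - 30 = (z - 5)*(z^2 - 5*z + 6) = (z - 5)*(z - 2)*(z - 3)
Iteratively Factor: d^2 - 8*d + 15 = (d - 5)*(d - 3)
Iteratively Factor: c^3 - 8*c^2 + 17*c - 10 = (c - 5)*(c^2 - 3*c + 2) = (c - 5)*(c - 2)*(c - 1)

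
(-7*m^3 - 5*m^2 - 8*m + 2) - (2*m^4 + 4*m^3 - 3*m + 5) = -2*m^4 - 11*m^3 - 5*m^2 - 5*m - 3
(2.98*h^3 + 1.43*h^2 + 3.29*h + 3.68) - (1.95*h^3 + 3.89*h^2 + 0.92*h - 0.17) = 1.03*h^3 - 2.46*h^2 + 2.37*h + 3.85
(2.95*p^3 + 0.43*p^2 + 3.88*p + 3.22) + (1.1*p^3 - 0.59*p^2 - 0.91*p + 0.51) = 4.05*p^3 - 0.16*p^2 + 2.97*p + 3.73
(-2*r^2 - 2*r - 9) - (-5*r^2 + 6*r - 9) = 3*r^2 - 8*r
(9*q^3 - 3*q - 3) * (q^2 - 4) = 9*q^5 - 39*q^3 - 3*q^2 + 12*q + 12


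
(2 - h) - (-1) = 3 - h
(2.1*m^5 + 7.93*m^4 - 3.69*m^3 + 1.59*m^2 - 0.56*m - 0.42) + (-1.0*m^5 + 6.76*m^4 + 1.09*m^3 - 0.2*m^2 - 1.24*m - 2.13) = 1.1*m^5 + 14.69*m^4 - 2.6*m^3 + 1.39*m^2 - 1.8*m - 2.55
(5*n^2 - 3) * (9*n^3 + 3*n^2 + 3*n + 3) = 45*n^5 + 15*n^4 - 12*n^3 + 6*n^2 - 9*n - 9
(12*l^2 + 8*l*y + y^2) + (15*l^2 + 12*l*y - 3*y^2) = 27*l^2 + 20*l*y - 2*y^2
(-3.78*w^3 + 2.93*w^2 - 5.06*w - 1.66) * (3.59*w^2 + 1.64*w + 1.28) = -13.5702*w^5 + 4.3195*w^4 - 18.1986*w^3 - 10.5074*w^2 - 9.1992*w - 2.1248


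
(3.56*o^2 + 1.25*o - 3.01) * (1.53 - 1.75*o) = -6.23*o^3 + 3.2593*o^2 + 7.18*o - 4.6053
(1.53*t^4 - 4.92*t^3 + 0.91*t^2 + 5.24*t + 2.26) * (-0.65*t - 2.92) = -0.9945*t^5 - 1.2696*t^4 + 13.7749*t^3 - 6.0632*t^2 - 16.7698*t - 6.5992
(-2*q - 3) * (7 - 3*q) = 6*q^2 - 5*q - 21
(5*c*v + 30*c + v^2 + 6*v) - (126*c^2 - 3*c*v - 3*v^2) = -126*c^2 + 8*c*v + 30*c + 4*v^2 + 6*v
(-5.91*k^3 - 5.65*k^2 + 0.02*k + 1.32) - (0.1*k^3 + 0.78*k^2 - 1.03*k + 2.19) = -6.01*k^3 - 6.43*k^2 + 1.05*k - 0.87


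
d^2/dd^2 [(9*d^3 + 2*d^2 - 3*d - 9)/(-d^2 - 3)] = 30*(2*d^3 + 3*d^2 - 18*d - 3)/(d^6 + 9*d^4 + 27*d^2 + 27)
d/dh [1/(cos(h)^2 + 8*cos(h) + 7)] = 2*(cos(h) + 4)*sin(h)/(cos(h)^2 + 8*cos(h) + 7)^2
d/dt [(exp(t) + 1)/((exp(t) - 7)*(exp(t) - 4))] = (-exp(2*t) - 2*exp(t) + 39)*exp(t)/(exp(4*t) - 22*exp(3*t) + 177*exp(2*t) - 616*exp(t) + 784)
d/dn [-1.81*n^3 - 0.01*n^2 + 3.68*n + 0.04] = -5.43*n^2 - 0.02*n + 3.68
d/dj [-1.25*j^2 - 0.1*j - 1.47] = -2.5*j - 0.1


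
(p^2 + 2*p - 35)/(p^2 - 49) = (p - 5)/(p - 7)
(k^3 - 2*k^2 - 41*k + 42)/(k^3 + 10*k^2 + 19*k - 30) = (k - 7)/(k + 5)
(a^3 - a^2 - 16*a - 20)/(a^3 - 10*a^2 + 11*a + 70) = (a + 2)/(a - 7)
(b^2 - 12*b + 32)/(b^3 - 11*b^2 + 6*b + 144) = (b - 4)/(b^2 - 3*b - 18)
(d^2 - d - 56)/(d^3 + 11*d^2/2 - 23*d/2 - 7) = 2*(d - 8)/(2*d^2 - 3*d - 2)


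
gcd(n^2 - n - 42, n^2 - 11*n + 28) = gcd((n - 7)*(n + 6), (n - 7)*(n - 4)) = n - 7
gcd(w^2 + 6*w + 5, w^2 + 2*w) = 1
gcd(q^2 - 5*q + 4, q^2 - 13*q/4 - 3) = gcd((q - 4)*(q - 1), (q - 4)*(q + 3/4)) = q - 4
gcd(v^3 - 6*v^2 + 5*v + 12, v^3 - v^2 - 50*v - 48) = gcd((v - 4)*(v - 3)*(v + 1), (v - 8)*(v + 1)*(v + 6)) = v + 1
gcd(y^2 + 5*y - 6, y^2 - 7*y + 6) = y - 1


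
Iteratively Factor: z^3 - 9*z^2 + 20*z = (z - 4)*(z^2 - 5*z) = (z - 5)*(z - 4)*(z)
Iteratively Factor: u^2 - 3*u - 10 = (u + 2)*(u - 5)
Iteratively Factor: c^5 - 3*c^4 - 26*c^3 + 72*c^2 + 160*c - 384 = (c + 4)*(c^4 - 7*c^3 + 2*c^2 + 64*c - 96) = (c + 3)*(c + 4)*(c^3 - 10*c^2 + 32*c - 32) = (c - 4)*(c + 3)*(c + 4)*(c^2 - 6*c + 8) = (c - 4)*(c - 2)*(c + 3)*(c + 4)*(c - 4)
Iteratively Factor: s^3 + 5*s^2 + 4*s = (s + 4)*(s^2 + s) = s*(s + 4)*(s + 1)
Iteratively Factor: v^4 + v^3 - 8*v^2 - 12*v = (v - 3)*(v^3 + 4*v^2 + 4*v) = (v - 3)*(v + 2)*(v^2 + 2*v) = (v - 3)*(v + 2)^2*(v)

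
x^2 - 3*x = x*(x - 3)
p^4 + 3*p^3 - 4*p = p*(p - 1)*(p + 2)^2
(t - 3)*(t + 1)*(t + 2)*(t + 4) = t^4 + 4*t^3 - 7*t^2 - 34*t - 24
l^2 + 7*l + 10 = (l + 2)*(l + 5)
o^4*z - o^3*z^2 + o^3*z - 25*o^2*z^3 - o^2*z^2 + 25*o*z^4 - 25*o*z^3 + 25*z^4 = (o - 5*z)*(o - z)*(o + 5*z)*(o*z + z)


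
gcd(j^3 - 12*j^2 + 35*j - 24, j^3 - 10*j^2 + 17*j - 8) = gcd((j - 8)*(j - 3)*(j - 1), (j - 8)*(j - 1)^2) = j^2 - 9*j + 8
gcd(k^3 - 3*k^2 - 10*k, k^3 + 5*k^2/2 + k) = k^2 + 2*k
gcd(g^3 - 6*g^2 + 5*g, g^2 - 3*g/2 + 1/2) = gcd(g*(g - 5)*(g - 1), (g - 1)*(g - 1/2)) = g - 1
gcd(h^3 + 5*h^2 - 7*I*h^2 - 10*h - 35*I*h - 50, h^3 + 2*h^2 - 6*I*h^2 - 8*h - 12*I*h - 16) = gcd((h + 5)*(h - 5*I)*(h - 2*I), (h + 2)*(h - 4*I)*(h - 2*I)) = h - 2*I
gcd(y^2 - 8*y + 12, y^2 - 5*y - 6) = y - 6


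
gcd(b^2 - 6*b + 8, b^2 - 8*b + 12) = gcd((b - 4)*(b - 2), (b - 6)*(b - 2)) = b - 2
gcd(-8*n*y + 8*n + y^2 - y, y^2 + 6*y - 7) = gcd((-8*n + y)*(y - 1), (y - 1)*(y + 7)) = y - 1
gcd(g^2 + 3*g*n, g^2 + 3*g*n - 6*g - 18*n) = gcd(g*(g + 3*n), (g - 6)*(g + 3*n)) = g + 3*n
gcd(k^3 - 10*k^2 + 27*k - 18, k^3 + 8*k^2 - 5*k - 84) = k - 3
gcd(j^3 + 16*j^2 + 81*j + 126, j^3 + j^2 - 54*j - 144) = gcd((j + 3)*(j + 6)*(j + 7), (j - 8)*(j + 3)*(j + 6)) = j^2 + 9*j + 18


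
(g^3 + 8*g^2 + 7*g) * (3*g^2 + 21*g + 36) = 3*g^5 + 45*g^4 + 225*g^3 + 435*g^2 + 252*g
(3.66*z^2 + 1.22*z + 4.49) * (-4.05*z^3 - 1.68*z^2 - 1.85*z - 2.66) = -14.823*z^5 - 11.0898*z^4 - 27.0051*z^3 - 19.5358*z^2 - 11.5517*z - 11.9434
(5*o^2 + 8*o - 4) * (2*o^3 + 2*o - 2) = 10*o^5 + 16*o^4 + 2*o^3 + 6*o^2 - 24*o + 8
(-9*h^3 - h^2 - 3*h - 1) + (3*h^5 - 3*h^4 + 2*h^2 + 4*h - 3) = 3*h^5 - 3*h^4 - 9*h^3 + h^2 + h - 4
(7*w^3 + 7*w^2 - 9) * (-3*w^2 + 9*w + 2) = -21*w^5 + 42*w^4 + 77*w^3 + 41*w^2 - 81*w - 18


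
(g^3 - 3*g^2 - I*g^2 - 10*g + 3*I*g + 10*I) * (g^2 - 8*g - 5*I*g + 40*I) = g^5 - 11*g^4 - 6*I*g^4 + 9*g^3 + 66*I*g^3 + 135*g^2 - 84*I*g^2 - 70*g - 480*I*g - 400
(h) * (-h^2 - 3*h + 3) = -h^3 - 3*h^2 + 3*h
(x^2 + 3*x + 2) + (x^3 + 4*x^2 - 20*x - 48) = x^3 + 5*x^2 - 17*x - 46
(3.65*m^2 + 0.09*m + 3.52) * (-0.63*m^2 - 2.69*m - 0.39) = -2.2995*m^4 - 9.8752*m^3 - 3.8832*m^2 - 9.5039*m - 1.3728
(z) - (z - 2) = 2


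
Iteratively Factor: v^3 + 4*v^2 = (v + 4)*(v^2) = v*(v + 4)*(v)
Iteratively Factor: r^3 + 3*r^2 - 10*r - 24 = (r - 3)*(r^2 + 6*r + 8) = (r - 3)*(r + 2)*(r + 4)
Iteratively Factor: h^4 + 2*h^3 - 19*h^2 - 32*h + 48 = (h - 4)*(h^3 + 6*h^2 + 5*h - 12) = (h - 4)*(h + 4)*(h^2 + 2*h - 3) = (h - 4)*(h - 1)*(h + 4)*(h + 3)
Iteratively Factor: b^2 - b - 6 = (b + 2)*(b - 3)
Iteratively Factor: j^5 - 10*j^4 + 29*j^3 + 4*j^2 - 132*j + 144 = (j - 4)*(j^4 - 6*j^3 + 5*j^2 + 24*j - 36) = (j - 4)*(j - 3)*(j^3 - 3*j^2 - 4*j + 12) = (j - 4)*(j - 3)^2*(j^2 - 4) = (j - 4)*(j - 3)^2*(j + 2)*(j - 2)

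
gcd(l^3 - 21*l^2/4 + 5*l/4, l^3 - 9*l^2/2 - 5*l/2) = l^2 - 5*l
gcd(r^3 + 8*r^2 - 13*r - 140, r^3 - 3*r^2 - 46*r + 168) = r^2 + 3*r - 28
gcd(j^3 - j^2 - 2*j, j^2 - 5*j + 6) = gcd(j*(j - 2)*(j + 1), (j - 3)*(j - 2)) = j - 2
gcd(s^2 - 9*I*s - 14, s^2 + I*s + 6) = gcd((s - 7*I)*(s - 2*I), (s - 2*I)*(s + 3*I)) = s - 2*I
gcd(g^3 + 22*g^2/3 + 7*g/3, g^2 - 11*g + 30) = 1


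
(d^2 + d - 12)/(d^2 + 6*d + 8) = (d - 3)/(d + 2)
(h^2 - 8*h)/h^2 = (h - 8)/h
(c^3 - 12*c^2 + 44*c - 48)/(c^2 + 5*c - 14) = (c^2 - 10*c + 24)/(c + 7)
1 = 1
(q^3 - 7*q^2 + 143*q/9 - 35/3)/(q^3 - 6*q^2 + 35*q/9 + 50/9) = (3*q^2 - 16*q + 21)/(3*q^2 - 13*q - 10)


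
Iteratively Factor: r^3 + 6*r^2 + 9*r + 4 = (r + 1)*(r^2 + 5*r + 4) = (r + 1)^2*(r + 4)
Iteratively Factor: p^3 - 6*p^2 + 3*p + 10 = (p - 5)*(p^2 - p - 2) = (p - 5)*(p + 1)*(p - 2)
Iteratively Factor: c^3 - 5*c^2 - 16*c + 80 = (c - 4)*(c^2 - c - 20) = (c - 4)*(c + 4)*(c - 5)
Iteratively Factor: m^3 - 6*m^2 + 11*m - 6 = (m - 1)*(m^2 - 5*m + 6) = (m - 2)*(m - 1)*(m - 3)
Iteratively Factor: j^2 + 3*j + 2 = (j + 2)*(j + 1)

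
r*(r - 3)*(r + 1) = r^3 - 2*r^2 - 3*r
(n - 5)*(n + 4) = n^2 - n - 20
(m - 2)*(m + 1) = m^2 - m - 2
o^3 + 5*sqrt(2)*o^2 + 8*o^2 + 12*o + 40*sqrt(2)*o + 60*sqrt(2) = (o + 2)*(o + 6)*(o + 5*sqrt(2))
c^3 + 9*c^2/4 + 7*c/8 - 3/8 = (c - 1/4)*(c + 1)*(c + 3/2)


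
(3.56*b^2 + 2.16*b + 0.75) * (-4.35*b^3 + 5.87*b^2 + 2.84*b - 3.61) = -15.486*b^5 + 11.5012*b^4 + 19.5271*b^3 - 2.3147*b^2 - 5.6676*b - 2.7075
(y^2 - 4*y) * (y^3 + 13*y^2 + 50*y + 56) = y^5 + 9*y^4 - 2*y^3 - 144*y^2 - 224*y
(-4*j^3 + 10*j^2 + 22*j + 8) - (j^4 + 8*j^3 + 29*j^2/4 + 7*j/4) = -j^4 - 12*j^3 + 11*j^2/4 + 81*j/4 + 8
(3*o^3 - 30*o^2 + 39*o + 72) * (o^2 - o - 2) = 3*o^5 - 33*o^4 + 63*o^3 + 93*o^2 - 150*o - 144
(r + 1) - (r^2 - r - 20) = -r^2 + 2*r + 21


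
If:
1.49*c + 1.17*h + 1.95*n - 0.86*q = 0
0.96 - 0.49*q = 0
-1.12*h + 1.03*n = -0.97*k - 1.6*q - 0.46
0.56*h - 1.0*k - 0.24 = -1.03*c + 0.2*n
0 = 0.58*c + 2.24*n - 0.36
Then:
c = -2.22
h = 3.04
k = -0.97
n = 0.74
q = 1.96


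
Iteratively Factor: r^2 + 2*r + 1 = (r + 1)*(r + 1)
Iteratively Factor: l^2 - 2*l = (l - 2)*(l)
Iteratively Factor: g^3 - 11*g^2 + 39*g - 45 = (g - 3)*(g^2 - 8*g + 15) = (g - 5)*(g - 3)*(g - 3)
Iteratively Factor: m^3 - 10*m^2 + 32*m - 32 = (m - 4)*(m^2 - 6*m + 8) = (m - 4)*(m - 2)*(m - 4)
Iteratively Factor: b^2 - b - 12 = (b + 3)*(b - 4)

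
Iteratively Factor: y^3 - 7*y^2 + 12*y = (y - 4)*(y^2 - 3*y) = y*(y - 4)*(y - 3)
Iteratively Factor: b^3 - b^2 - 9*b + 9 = (b - 3)*(b^2 + 2*b - 3) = (b - 3)*(b + 3)*(b - 1)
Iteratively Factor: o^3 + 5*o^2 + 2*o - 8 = (o - 1)*(o^2 + 6*o + 8) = (o - 1)*(o + 2)*(o + 4)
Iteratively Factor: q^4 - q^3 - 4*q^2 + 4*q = (q - 2)*(q^3 + q^2 - 2*q) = q*(q - 2)*(q^2 + q - 2) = q*(q - 2)*(q + 2)*(q - 1)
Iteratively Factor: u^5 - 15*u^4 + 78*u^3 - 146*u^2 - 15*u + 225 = (u - 3)*(u^4 - 12*u^3 + 42*u^2 - 20*u - 75) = (u - 3)*(u + 1)*(u^3 - 13*u^2 + 55*u - 75) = (u - 5)*(u - 3)*(u + 1)*(u^2 - 8*u + 15) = (u - 5)*(u - 3)^2*(u + 1)*(u - 5)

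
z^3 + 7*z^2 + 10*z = z*(z + 2)*(z + 5)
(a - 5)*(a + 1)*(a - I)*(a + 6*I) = a^4 - 4*a^3 + 5*I*a^3 + a^2 - 20*I*a^2 - 24*a - 25*I*a - 30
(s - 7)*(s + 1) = s^2 - 6*s - 7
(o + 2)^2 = o^2 + 4*o + 4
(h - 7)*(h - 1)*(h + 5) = h^3 - 3*h^2 - 33*h + 35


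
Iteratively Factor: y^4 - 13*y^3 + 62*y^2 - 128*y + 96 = (y - 2)*(y^3 - 11*y^2 + 40*y - 48) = (y - 3)*(y - 2)*(y^2 - 8*y + 16) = (y - 4)*(y - 3)*(y - 2)*(y - 4)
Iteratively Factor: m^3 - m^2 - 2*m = (m + 1)*(m^2 - 2*m) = (m - 2)*(m + 1)*(m)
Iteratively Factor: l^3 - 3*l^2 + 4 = (l - 2)*(l^2 - l - 2) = (l - 2)^2*(l + 1)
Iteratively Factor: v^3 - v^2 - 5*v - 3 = (v - 3)*(v^2 + 2*v + 1) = (v - 3)*(v + 1)*(v + 1)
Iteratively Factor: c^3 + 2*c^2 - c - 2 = (c + 2)*(c^2 - 1) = (c + 1)*(c + 2)*(c - 1)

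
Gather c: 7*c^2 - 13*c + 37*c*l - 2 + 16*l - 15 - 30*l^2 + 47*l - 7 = 7*c^2 + c*(37*l - 13) - 30*l^2 + 63*l - 24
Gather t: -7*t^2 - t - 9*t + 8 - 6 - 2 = -7*t^2 - 10*t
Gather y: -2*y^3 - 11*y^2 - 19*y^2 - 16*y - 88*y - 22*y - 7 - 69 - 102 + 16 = -2*y^3 - 30*y^2 - 126*y - 162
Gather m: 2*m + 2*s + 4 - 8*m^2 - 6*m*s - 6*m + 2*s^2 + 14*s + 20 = -8*m^2 + m*(-6*s - 4) + 2*s^2 + 16*s + 24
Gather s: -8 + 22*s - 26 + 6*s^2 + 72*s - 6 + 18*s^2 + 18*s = 24*s^2 + 112*s - 40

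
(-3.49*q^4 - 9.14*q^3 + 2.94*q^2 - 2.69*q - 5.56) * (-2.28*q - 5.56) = 7.9572*q^5 + 40.2436*q^4 + 44.1152*q^3 - 10.2132*q^2 + 27.6332*q + 30.9136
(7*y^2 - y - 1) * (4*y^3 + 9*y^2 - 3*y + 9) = 28*y^5 + 59*y^4 - 34*y^3 + 57*y^2 - 6*y - 9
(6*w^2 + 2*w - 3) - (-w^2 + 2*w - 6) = 7*w^2 + 3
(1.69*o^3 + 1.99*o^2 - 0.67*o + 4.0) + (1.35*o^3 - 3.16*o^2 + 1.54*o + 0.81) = 3.04*o^3 - 1.17*o^2 + 0.87*o + 4.81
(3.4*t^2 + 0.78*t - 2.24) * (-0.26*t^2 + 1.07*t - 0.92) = -0.884*t^4 + 3.4352*t^3 - 1.711*t^2 - 3.1144*t + 2.0608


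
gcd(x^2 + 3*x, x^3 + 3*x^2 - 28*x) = x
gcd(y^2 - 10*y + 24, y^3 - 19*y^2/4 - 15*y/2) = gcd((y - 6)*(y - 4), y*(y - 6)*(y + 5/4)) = y - 6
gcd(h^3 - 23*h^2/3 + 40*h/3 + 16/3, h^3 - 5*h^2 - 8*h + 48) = h^2 - 8*h + 16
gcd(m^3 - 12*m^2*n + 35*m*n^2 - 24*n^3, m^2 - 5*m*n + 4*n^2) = m - n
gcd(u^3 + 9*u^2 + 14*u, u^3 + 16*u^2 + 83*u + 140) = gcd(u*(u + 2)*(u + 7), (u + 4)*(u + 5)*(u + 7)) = u + 7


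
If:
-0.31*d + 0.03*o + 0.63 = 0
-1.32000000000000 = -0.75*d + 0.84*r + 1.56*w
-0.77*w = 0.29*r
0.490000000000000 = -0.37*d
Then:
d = -1.32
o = -34.68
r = -9.16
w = 3.45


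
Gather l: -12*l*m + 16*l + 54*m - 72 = l*(16 - 12*m) + 54*m - 72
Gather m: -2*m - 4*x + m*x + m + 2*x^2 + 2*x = m*(x - 1) + 2*x^2 - 2*x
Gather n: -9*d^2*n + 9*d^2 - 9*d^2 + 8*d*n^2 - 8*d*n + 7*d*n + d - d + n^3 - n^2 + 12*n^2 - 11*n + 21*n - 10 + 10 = n^3 + n^2*(8*d + 11) + n*(-9*d^2 - d + 10)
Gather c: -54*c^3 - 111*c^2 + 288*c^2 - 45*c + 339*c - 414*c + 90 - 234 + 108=-54*c^3 + 177*c^2 - 120*c - 36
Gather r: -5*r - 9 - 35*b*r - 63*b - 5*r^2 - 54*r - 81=-63*b - 5*r^2 + r*(-35*b - 59) - 90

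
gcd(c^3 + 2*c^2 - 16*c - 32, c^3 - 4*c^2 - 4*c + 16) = c^2 - 2*c - 8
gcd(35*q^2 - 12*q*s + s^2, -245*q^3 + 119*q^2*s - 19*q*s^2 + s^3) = 35*q^2 - 12*q*s + s^2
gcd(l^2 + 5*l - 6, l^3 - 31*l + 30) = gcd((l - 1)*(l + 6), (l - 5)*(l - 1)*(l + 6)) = l^2 + 5*l - 6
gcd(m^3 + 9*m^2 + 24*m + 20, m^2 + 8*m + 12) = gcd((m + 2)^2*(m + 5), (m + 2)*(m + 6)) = m + 2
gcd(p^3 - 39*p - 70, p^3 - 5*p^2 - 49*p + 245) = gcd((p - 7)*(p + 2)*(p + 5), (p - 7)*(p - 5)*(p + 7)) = p - 7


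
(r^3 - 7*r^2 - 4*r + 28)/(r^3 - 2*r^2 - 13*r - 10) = (r^2 - 9*r + 14)/(r^2 - 4*r - 5)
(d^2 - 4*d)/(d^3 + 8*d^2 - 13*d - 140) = d/(d^2 + 12*d + 35)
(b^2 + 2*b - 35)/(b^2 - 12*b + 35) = (b + 7)/(b - 7)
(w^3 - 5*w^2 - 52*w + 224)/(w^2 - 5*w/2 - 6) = 2*(w^2 - w - 56)/(2*w + 3)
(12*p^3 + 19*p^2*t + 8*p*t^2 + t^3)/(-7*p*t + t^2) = (-12*p^3 - 19*p^2*t - 8*p*t^2 - t^3)/(t*(7*p - t))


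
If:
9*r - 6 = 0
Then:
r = 2/3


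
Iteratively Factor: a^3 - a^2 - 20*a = (a + 4)*(a^2 - 5*a) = (a - 5)*(a + 4)*(a)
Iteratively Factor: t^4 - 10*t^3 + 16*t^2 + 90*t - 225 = (t - 5)*(t^3 - 5*t^2 - 9*t + 45) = (t - 5)*(t - 3)*(t^2 - 2*t - 15) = (t - 5)^2*(t - 3)*(t + 3)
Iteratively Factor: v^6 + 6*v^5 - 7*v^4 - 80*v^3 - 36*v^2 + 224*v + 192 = (v + 4)*(v^5 + 2*v^4 - 15*v^3 - 20*v^2 + 44*v + 48) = (v - 3)*(v + 4)*(v^4 + 5*v^3 - 20*v - 16) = (v - 3)*(v + 1)*(v + 4)*(v^3 + 4*v^2 - 4*v - 16) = (v - 3)*(v - 2)*(v + 1)*(v + 4)*(v^2 + 6*v + 8) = (v - 3)*(v - 2)*(v + 1)*(v + 4)^2*(v + 2)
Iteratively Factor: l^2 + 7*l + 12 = (l + 3)*(l + 4)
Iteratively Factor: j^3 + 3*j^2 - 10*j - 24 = (j - 3)*(j^2 + 6*j + 8) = (j - 3)*(j + 4)*(j + 2)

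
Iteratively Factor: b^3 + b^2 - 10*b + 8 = (b - 2)*(b^2 + 3*b - 4) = (b - 2)*(b + 4)*(b - 1)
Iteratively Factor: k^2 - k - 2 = (k - 2)*(k + 1)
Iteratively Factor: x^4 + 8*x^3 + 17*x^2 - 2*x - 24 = (x + 3)*(x^3 + 5*x^2 + 2*x - 8) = (x + 2)*(x + 3)*(x^2 + 3*x - 4) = (x + 2)*(x + 3)*(x + 4)*(x - 1)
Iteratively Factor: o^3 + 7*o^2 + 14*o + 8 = (o + 4)*(o^2 + 3*o + 2) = (o + 1)*(o + 4)*(o + 2)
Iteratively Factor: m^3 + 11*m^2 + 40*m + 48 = (m + 3)*(m^2 + 8*m + 16) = (m + 3)*(m + 4)*(m + 4)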